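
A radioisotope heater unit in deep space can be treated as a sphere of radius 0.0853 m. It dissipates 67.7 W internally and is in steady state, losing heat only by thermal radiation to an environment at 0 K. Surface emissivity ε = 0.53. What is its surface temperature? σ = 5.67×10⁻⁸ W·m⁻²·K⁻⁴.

Steady state: internal power = radiated power, P = εσA T⁴.
Radiating area A = 4πr² = 0.09143 m².
T⁴ = P/(εσA) = 67.7/(0.53·5.67×10⁻⁸·0.09143) = 2.464×10¹⁰ K⁴.
T = (2.464×10¹⁰)^(1/4).

T ≈ 396 K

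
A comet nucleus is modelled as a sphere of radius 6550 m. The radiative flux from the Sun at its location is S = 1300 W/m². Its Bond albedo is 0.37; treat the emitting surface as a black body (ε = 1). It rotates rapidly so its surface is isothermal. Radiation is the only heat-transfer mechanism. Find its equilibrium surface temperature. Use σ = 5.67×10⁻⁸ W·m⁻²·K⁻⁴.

At equilibrium, absorbed power = emitted power.
Absorbing cross-section = πr² = 1.348×10⁸ m²; emitting surface = 4πr² = 5.391×10⁸ m² (ratio 4).
(1−a)S·A_cross = εσ·A_surf·T⁴  ⇒  T⁴ = (1−a)S/(4σ).
T⁴ = 0.630·1300/(4·5.67×10⁻⁸) = 3.611×10⁹ K⁴.
T = (3.611×10⁹)^(1/4).

T ≈ 245 K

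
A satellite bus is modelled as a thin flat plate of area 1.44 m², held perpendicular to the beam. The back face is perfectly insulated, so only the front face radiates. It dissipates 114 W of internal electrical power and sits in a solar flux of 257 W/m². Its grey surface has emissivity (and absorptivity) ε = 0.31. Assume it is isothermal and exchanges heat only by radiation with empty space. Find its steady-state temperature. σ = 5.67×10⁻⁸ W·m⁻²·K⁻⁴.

T ≈ 308 K

At steady state, absorbed solar power + internal power = radiated power.
Absorbed: α·S·A_cross = 0.31·257·1.440 = 114.7 W (cross-section A).
Total input = 114.7 + 114 = 228.7 W.
Radiated: εσ·A_surf·T⁴ with A_surf = A = 1.440 m².
T⁴ = 228.7/(0.31·5.67×10⁻⁸·1.440) = 9.037×10⁹ K⁴.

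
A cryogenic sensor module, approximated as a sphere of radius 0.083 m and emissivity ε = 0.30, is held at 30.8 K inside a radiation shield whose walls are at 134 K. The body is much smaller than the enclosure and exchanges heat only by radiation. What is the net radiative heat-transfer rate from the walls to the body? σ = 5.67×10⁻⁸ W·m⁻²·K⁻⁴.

For a small grey body in a large enclosure: P_net = εσA(T_body⁴ − T_wall⁴).
A = 4πr² = 0.08657 m²; T_body⁴ − T_wall⁴ = 8.999×10⁵ − 3.224×10⁸ = -3.215×10⁸ K⁴.
|P_net| = 0.30·5.67×10⁻⁸·0.08657·3.215×10⁸.

P_net ≈ 0.473 W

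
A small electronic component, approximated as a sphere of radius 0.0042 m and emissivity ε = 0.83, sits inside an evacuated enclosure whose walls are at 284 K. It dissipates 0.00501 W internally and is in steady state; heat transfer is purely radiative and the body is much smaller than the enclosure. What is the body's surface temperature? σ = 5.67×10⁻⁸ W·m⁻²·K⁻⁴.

T ≈ 289 K

For a small grey body in a large enclosure, net radiated power = εσA(T⁴ − T_w⁴).
Steady state: P = εσA(T⁴ − T_w⁴) with A = 4πr² = 2.217×10⁻⁴ m².
T⁴ = P/(εσA) + T_w⁴ = 0.00501/(0.83·5.67×10⁻⁸·2.217×10⁻⁴) + (284)⁴
    = 4.803×10⁸ + 6.505×10⁹ = 6.986×10⁹ K⁴.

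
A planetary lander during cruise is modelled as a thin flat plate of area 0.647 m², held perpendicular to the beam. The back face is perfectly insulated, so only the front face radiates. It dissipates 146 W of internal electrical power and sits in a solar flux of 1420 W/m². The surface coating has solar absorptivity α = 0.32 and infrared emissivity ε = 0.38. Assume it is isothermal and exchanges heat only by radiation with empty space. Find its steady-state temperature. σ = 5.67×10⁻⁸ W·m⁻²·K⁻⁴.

T ≈ 421 K

At steady state, absorbed solar power + internal power = radiated power.
Absorbed: α·S·A_cross = 0.32·1420·0.6470 = 294.0 W (cross-section A).
Total input = 294.0 + 146 = 440.0 W.
Radiated: εσ·A_surf·T⁴ with A_surf = A = 0.6470 m².
T⁴ = 440.0/(0.38·5.67×10⁻⁸·0.6470) = 3.156×10¹⁰ K⁴.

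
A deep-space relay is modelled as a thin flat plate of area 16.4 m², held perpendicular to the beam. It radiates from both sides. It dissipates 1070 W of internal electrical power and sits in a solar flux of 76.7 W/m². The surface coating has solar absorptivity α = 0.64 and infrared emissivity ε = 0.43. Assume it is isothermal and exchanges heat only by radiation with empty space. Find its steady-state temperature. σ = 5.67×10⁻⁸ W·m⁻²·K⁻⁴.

T ≈ 220 K

At steady state, absorbed solar power + internal power = radiated power.
Absorbed: α·S·A_cross = 0.64·76.7·16.40 = 805.0 W (cross-section A).
Total input = 805.0 + 1070 = 1875 W.
Radiated: εσ·A_surf·T⁴ with A_surf = 2A = 32.80 m².
T⁴ = 1875/(0.43·5.67×10⁻⁸·32.80) = 2.345×10⁹ K⁴.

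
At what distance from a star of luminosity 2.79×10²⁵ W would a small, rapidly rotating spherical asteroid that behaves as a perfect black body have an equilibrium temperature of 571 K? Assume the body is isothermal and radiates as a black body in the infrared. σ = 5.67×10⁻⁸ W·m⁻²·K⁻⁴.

d ≈ 9.60×10⁹ m

For an isothermal black-emitting sphere, (1−a)S·πr² = σ·4πr²·T⁴ ⇒ S = 4σT⁴/(1−a).
S = 4·5.67×10⁻⁸·(571)⁴/1.00 = 24110 W/m².
Flux falls as S = L/(4πd²), so d = √(L/(4πS)) = √(2.79×10²⁵/(4π·24110)).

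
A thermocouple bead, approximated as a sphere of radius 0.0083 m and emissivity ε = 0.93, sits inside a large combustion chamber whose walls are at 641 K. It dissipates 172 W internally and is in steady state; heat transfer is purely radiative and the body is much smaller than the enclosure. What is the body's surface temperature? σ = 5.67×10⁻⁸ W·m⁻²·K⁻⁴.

For a small grey body in a large enclosure, net radiated power = εσA(T⁴ − T_w⁴).
Steady state: P = εσA(T⁴ − T_w⁴) with A = 4πr² = 8.657×10⁻⁴ m².
T⁴ = P/(εσA) + T_w⁴ = 172/(0.93·5.67×10⁻⁸·8.657×10⁻⁴) + (641)⁴
    = 3.768×10¹² + 1.688×10¹¹ = 3.937×10¹² K⁴.

T ≈ 1410 K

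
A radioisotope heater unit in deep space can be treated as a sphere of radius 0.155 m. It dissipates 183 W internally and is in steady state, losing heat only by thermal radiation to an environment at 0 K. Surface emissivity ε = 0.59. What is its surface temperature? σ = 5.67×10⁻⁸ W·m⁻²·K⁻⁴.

Steady state: internal power = radiated power, P = εσA T⁴.
Radiating area A = 4πr² = 0.3019 m².
T⁴ = P/(εσA) = 183/(0.59·5.67×10⁻⁸·0.3019) = 1.812×10¹⁰ K⁴.
T = (1.812×10¹⁰)^(1/4).

T ≈ 367 K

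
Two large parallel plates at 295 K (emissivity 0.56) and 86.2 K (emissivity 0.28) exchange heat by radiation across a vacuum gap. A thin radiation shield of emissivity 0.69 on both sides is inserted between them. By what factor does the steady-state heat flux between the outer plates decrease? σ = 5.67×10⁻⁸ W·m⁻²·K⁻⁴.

Without shield: q₀ = σΔ(T⁴)/(1/ε₁+1/ε₂−1) with denominator 4.357.
With shield the two gaps are in series; the resistances add: (1/ε₁+1/ε_s−1)+(1/ε_s+1/ε₂−1) = 2.235+4.021 = 6.256.
Heat-flux ratio q₀/q = 6.256/4.357.

factor ≈ 1.44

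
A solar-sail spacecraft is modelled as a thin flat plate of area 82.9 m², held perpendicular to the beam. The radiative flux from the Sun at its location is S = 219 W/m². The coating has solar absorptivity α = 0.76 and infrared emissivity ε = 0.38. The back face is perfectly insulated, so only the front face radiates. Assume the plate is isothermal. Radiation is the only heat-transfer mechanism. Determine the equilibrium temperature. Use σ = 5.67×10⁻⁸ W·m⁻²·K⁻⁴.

T ≈ 296 K

At equilibrium, absorbed power = emitted power.
Absorbing cross-section = A = 82.90 m²; emitting surface = A = 82.90 m² (ratio 1).
αS·A_cross = εσ·A_surf·T⁴  ⇒  T⁴ = αS/(ε·1σ).
T⁴ = 0.760·219/(0.38·1·5.67×10⁻⁸) = 7.725×10⁹ K⁴.
T = (7.725×10⁹)^(1/4).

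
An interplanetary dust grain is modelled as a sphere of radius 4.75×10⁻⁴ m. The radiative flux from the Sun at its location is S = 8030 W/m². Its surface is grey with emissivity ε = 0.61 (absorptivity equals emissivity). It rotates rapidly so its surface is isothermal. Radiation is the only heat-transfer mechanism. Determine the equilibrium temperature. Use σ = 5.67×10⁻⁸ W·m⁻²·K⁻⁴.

T ≈ 434 K

At equilibrium, absorbed power = emitted power.
Absorbing cross-section = πr² = 7.088×10⁻⁷ m²; emitting surface = 4πr² = 2.835×10⁻⁶ m² (ratio 4).
εS·A_cross = εσ·A_surf·T⁴  ⇒  T⁴ = S/(4σ)   (ε cancels).
T⁴ = 8030/(4·5.67×10⁻⁸) = 3.541×10¹⁰ K⁴.
T = (3.541×10¹⁰)^(1/4).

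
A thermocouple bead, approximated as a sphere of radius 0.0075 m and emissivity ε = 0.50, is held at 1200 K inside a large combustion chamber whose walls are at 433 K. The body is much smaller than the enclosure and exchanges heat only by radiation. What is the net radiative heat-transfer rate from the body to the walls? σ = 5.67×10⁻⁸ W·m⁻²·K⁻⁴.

P_net ≈ 40.8 W

For a small grey body in a large enclosure: P_net = εσA(T_body⁴ − T_wall⁴).
A = 4πr² = 7.069×10⁻⁴ m²; T_body⁴ − T_wall⁴ = 2.074×10¹² − 3.515×10¹⁰ = 2.038×10¹² K⁴.
|P_net| = 0.50·5.67×10⁻⁸·7.069×10⁻⁴·2.038×10¹².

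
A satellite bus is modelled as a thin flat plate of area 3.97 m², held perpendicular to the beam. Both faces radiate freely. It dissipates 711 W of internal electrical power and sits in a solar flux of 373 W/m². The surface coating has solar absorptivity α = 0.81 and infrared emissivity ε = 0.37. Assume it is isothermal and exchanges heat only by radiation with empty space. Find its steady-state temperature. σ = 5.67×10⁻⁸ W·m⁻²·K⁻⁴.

At steady state, absorbed solar power + internal power = radiated power.
Absorbed: α·S·A_cross = 0.81·373·3.970 = 1199 W (cross-section A).
Total input = 1199 + 711 = 1910 W.
Radiated: εσ·A_surf·T⁴ with A_surf = 2A = 7.940 m².
T⁴ = 1910/(0.37·5.67×10⁻⁸·7.940) = 1.147×10¹⁰ K⁴.

T ≈ 327 K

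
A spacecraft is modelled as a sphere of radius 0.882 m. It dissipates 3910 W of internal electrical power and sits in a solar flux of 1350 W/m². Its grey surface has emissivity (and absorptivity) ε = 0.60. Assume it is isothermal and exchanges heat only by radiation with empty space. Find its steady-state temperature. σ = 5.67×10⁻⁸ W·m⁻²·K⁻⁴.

At steady state, absorbed solar power + internal power = radiated power.
Absorbed: α·S·A_cross = 0.60·1350·2.444 = 1980 W (cross-section πr²).
Total input = 1980 + 3910 = 5890 W.
Radiated: εσ·A_surf·T⁴ with A_surf = 4πr² = 9.776 m².
T⁴ = 5890/(0.60·5.67×10⁻⁸·9.776) = 1.771×10¹⁰ K⁴.

T ≈ 365 K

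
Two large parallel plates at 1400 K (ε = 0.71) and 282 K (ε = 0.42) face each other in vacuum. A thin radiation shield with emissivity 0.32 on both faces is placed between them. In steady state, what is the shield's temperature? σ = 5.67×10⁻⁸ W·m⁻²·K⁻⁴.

In steady state the net flux on the hot side equals that on the cold side.
σ(T₁⁴−T_s⁴)/D₁ = σ(T_s⁴−T₂⁴)/D₂, with D₁ = 1/ε₁+1/ε_s−1 = 3.533, D₂ = 1/ε_s+1/ε₂−1 = 4.506.
Solve for T_s⁴: T_s⁴ = (D₂·T₁⁴ + D₁·T₂⁴)/(D₁+D₂) = 2.156×10¹² K⁴.

T_s ≈ 1210 K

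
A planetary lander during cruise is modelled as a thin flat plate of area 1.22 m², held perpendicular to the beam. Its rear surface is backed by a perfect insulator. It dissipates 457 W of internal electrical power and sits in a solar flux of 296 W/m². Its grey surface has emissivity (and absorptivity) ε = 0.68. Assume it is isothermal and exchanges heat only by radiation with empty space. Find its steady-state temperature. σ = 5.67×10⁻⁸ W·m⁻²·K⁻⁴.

T ≈ 350 K

At steady state, absorbed solar power + internal power = radiated power.
Absorbed: α·S·A_cross = 0.68·296·1.220 = 245.6 W (cross-section A).
Total input = 245.6 + 457 = 702.6 W.
Radiated: εσ·A_surf·T⁴ with A_surf = A = 1.220 m².
T⁴ = 702.6/(0.68·5.67×10⁻⁸·1.220) = 1.494×10¹⁰ K⁴.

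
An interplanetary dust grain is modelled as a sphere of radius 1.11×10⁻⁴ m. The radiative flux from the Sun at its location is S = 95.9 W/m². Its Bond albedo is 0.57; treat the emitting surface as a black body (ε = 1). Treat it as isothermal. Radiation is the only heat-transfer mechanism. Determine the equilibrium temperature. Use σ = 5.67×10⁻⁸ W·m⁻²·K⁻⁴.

T ≈ 116 K

At equilibrium, absorbed power = emitted power.
Absorbing cross-section = πr² = 3.871×10⁻⁸ m²; emitting surface = 4πr² = 1.548×10⁻⁷ m² (ratio 4).
(1−a)S·A_cross = εσ·A_surf·T⁴  ⇒  T⁴ = (1−a)S/(4σ).
T⁴ = 0.430·95.9/(4·5.67×10⁻⁸) = 1.818×10⁸ K⁴.
T = (1.818×10⁸)^(1/4).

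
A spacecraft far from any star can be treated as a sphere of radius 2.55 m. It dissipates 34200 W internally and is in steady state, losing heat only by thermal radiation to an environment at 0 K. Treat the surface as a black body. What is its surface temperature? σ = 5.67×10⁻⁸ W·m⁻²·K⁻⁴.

Steady state: internal power = radiated power, P = εσA T⁴.
Radiating area A = 4πr² = 81.71 m².
T⁴ = P/(εσA) = 34200/(1.0·5.67×10⁻⁸·81.71) = 7.382×10⁹ K⁴.
T = (7.382×10⁹)^(1/4).

T ≈ 293 K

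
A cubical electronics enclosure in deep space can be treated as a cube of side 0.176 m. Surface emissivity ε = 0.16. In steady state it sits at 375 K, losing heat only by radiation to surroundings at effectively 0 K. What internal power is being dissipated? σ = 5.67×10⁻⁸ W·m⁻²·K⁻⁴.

Steady state: P = εσA T⁴.
A = 6L² = 0.1859 m²; T⁴ = (375)⁴ = 1.978×10¹⁰ K⁴.
P = 0.16 × 5.67×10⁻⁸ × 0.1859 × 1.978×10¹⁰.

P ≈ 33.3 W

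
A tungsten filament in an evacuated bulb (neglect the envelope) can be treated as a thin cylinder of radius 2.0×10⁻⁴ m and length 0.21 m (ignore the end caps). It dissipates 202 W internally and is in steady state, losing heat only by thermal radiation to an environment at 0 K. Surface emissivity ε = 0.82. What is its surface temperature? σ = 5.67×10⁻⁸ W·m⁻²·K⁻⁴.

Steady state: internal power = radiated power, P = εσA T⁴.
Radiating area A = 2πrL = 2.639×10⁻⁴ m².
T⁴ = P/(εσA) = 202/(0.82·5.67×10⁻⁸·2.639×10⁻⁴) = 1.646×10¹³ K⁴.
T = (1.646×10¹³)^(1/4).

T ≈ 2010 K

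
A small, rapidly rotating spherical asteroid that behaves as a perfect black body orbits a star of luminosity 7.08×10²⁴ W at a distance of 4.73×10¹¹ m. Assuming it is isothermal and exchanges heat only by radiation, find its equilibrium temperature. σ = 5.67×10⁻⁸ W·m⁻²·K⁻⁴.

T ≈ 57.7 K

First find the stellar flux at distance d: S = L/(4πd²) = 7.08×10²⁴/(4π·(4.73×10¹¹)²) = 2.518 W/m².
For an isothermal sphere, absorbed (1−a)S·πr² = emitted σ·4πr²·T⁴, so T⁴ = (1−a)S/(4σ).
T⁴ = 1.00·2.518/(4·5.67×10⁻⁸) = 1.110×10⁷ K⁴.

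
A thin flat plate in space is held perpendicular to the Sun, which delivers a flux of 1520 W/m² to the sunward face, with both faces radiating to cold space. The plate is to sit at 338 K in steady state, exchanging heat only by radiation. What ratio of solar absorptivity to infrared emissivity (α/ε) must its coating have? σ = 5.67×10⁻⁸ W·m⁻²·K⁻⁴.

α/ε ≈ 0.974

Balance: αS·A = εσ·2A·T⁴ ⇒ α/ε = 2σT⁴/S.
α/ε = 2·5.67×10⁻⁸·(338)⁴/1520 = 2·5.67×10⁻⁸·1.305×10¹⁰/1520.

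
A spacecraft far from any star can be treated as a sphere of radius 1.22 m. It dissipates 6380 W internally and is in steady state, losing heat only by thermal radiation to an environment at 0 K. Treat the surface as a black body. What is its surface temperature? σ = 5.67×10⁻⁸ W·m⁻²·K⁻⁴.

T ≈ 279 K

Steady state: internal power = radiated power, P = εσA T⁴.
Radiating area A = 4πr² = 18.70 m².
T⁴ = P/(εσA) = 6380/(1.0·5.67×10⁻⁸·18.70) = 6.016×10⁹ K⁴.
T = (6.016×10⁹)^(1/4).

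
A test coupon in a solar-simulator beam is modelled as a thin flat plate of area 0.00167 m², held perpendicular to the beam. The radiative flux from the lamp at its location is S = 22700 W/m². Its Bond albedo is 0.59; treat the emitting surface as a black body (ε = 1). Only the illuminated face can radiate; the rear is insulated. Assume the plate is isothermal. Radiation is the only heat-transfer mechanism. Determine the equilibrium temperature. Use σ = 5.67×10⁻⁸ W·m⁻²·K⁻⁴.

At equilibrium, absorbed power = emitted power.
Absorbing cross-section = A = 0.001670 m²; emitting surface = A = 0.001670 m² (ratio 1).
(1−a)S·A_cross = εσ·A_surf·T⁴  ⇒  T⁴ = (1−a)S/(1σ).
T⁴ = 0.410·22700/(1·5.67×10⁻⁸) = 1.641×10¹¹ K⁴.
T = (1.641×10¹¹)^(1/4).

T ≈ 637 K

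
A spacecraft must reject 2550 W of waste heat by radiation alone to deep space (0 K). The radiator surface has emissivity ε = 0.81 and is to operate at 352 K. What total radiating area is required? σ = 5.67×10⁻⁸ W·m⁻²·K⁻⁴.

P = εσA T⁴ ⇒ A = P/(εσT⁴).
T⁴ = 1.535×10¹⁰ K⁴.
A = 2550/(0.81 × 5.67×10⁻⁸ × 1.535×10¹⁰).

A ≈ 3.62 m²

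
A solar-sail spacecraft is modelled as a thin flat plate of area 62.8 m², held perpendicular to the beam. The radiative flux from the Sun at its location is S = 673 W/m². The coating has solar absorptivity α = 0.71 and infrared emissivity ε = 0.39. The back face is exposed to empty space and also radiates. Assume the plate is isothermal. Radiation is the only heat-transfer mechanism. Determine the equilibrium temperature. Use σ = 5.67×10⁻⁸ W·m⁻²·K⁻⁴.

At equilibrium, absorbed power = emitted power.
Absorbing cross-section = A = 62.80 m²; emitting surface = 2A = 125.6 m² (ratio 2).
αS·A_cross = εσ·A_surf·T⁴  ⇒  T⁴ = αS/(ε·2σ).
T⁴ = 0.710·673/(0.39·2·5.67×10⁻⁸) = 1.080×10¹⁰ K⁴.
T = (1.080×10¹⁰)^(1/4).

T ≈ 322 K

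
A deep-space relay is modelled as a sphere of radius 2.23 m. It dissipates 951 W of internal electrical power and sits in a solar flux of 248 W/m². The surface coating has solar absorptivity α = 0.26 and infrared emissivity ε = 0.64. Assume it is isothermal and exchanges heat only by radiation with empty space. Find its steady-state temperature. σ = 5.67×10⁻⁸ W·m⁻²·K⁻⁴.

T ≈ 171 K

At steady state, absorbed solar power + internal power = radiated power.
Absorbed: α·S·A_cross = 0.26·248·15.62 = 1007 W (cross-section πr²).
Total input = 1007 + 951 = 1958 W.
Radiated: εσ·A_surf·T⁴ with A_surf = 4πr² = 62.49 m².
T⁴ = 1958/(0.64·5.67×10⁻⁸·62.49) = 8.636×10⁸ K⁴.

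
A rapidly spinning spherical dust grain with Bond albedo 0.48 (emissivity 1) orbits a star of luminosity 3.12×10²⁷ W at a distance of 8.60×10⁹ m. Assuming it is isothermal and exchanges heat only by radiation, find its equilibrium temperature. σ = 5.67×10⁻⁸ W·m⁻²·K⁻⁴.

First find the stellar flux at distance d: S = L/(4πd²) = 3.12×10²⁷/(4π·(8.60×10⁹)²) = 3.357×10⁶ W/m².
For an isothermal sphere, absorbed (1−a)S·πr² = emitted σ·4πr²·T⁴, so T⁴ = (1−a)S/(4σ).
T⁴ = 0.520·3.357×10⁶/(4·5.67×10⁻⁸) = 7.697×10¹² K⁴.

T ≈ 1670 K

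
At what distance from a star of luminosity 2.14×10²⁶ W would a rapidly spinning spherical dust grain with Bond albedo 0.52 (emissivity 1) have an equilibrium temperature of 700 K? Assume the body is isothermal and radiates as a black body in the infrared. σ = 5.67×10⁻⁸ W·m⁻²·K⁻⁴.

For an isothermal black-emitting sphere, (1−a)S·πr² = σ·4πr²·T⁴ ⇒ S = 4σT⁴/(1−a).
S = 4·5.67×10⁻⁸·(700)⁴/0.480 = 1.134×10⁵ W/m².
Flux falls as S = L/(4πd²), so d = √(L/(4πS)) = √(2.14×10²⁶/(4π·1.134×10⁵)).

d ≈ 1.23×10¹⁰ m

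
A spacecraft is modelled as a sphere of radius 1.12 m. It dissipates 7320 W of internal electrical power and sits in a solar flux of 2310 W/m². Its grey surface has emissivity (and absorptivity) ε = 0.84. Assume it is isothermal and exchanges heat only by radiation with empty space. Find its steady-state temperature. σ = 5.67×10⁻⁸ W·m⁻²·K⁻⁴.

At steady state, absorbed solar power + internal power = radiated power.
Absorbed: α·S·A_cross = 0.84·2310·3.941 = 7647 W (cross-section πr²).
Total input = 7647 + 7320 = 14970 W.
Radiated: εσ·A_surf·T⁴ with A_surf = 4πr² = 15.76 m².
T⁴ = 14970/(0.84·5.67×10⁻⁸·15.76) = 1.994×10¹⁰ K⁴.

T ≈ 376 K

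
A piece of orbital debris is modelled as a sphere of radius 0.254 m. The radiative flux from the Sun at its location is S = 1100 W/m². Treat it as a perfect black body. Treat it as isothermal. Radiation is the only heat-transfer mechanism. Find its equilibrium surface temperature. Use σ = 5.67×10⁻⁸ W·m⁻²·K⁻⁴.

T ≈ 264 K

At equilibrium, absorbed power = emitted power.
Absorbing cross-section = πr² = 0.2027 m²; emitting surface = 4πr² = 0.8107 m² (ratio 4).
S·A_cross = εσ·A_surf·T⁴  ⇒  T⁴ = S/(4σ).
T⁴ = 1.00·1100/(4·5.67×10⁻⁸) = 4.850×10⁹ K⁴.
T = (4.850×10⁹)^(1/4).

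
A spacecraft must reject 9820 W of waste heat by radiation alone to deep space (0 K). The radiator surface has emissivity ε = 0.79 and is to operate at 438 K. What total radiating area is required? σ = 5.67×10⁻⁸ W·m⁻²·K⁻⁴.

P = εσA T⁴ ⇒ A = P/(εσT⁴).
T⁴ = 3.680×10¹⁰ K⁴.
A = 9820/(0.79 × 5.67×10⁻⁸ × 3.680×10¹⁰).

A ≈ 5.96 m²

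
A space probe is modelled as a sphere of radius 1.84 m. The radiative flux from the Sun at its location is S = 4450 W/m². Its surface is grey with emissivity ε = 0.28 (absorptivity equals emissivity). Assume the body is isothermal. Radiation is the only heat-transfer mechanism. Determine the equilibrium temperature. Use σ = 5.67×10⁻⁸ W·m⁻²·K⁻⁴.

At equilibrium, absorbed power = emitted power.
Absorbing cross-section = πr² = 10.64 m²; emitting surface = 4πr² = 42.54 m² (ratio 4).
εS·A_cross = εσ·A_surf·T⁴  ⇒  T⁴ = S/(4σ)   (ε cancels).
T⁴ = 4450/(4·5.67×10⁻⁸) = 1.962×10¹⁰ K⁴.
T = (1.962×10¹⁰)^(1/4).

T ≈ 374 K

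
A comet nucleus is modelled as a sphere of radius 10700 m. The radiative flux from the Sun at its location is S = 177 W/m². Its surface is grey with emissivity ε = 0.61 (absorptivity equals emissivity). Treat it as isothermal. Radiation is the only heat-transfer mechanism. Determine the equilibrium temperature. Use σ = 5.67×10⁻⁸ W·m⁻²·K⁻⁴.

T ≈ 167 K

At equilibrium, absorbed power = emitted power.
Absorbing cross-section = πr² = 3.597×10⁸ m²; emitting surface = 4πr² = 1.439×10⁹ m² (ratio 4).
εS·A_cross = εσ·A_surf·T⁴  ⇒  T⁴ = S/(4σ)   (ε cancels).
T⁴ = 177/(4·5.67×10⁻⁸) = 7.804×10⁸ K⁴.
T = (7.804×10⁸)^(1/4).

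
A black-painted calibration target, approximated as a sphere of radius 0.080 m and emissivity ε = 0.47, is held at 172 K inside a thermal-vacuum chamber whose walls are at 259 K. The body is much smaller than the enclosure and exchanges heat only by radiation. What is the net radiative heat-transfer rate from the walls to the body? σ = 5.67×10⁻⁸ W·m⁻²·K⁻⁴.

For a small grey body in a large enclosure: P_net = εσA(T_body⁴ − T_wall⁴).
A = 4πr² = 0.08042 m²; T_body⁴ − T_wall⁴ = 8.752×10⁸ − 4.500×10⁹ = -3.625×10⁹ K⁴.
|P_net| = 0.47·5.67×10⁻⁸·0.08042·3.625×10⁹.

P_net ≈ 7.77 W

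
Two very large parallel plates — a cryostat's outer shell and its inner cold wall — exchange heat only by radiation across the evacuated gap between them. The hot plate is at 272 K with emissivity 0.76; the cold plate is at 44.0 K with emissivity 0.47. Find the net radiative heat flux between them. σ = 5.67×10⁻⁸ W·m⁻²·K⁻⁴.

For two infinite grey parallel plates, q = σ(T₁⁴ − T₂⁴)/(1/ε₁ + 1/ε₂ − 1).
T₁⁴ − T₂⁴ = 5.474×10⁹ − 3.748×10⁶ = 5.470×10⁹ K⁴.
1/ε₁ + 1/ε₂ − 1 = 1.316 + 2.128 − 1 = 2.443.
q = 5.67×10⁻⁸ × 5.470×10⁹ / 2.443.

q ≈ 127 W/m²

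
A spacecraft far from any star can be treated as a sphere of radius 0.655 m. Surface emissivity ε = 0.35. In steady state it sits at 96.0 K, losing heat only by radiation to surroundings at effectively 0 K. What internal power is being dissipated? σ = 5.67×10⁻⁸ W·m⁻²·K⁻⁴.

P ≈ 9.09 W

Steady state: P = εσA T⁴.
A = 4πr² = 5.391 m²; T⁴ = (96.0)⁴ = 8.493×10⁷ K⁴.
P = 0.35 × 5.67×10⁻⁸ × 5.391 × 8.493×10⁷.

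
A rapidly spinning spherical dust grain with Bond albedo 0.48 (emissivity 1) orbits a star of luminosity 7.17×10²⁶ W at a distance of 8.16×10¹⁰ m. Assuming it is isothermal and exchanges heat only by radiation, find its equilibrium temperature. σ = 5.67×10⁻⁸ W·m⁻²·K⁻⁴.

First find the stellar flux at distance d: S = L/(4πd²) = 7.17×10²⁶/(4π·(8.16×10¹⁰)²) = 8569 W/m².
For an isothermal sphere, absorbed (1−a)S·πr² = emitted σ·4πr²·T⁴, so T⁴ = (1−a)S/(4σ).
T⁴ = 0.520·8569/(4·5.67×10⁻⁸) = 1.965×10¹⁰ K⁴.

T ≈ 374 K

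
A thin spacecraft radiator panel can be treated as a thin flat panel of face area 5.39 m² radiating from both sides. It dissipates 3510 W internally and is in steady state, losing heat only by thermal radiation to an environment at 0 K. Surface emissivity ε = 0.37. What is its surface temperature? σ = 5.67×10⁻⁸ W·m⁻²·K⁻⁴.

T ≈ 353 K

Steady state: internal power = radiated power, P = εσA T⁴.
Radiating area A = 2·5.39 = 10.78 m².
T⁴ = P/(εσA) = 3510/(0.37·5.67×10⁻⁸·10.78) = 1.552×10¹⁰ K⁴.
T = (1.552×10¹⁰)^(1/4).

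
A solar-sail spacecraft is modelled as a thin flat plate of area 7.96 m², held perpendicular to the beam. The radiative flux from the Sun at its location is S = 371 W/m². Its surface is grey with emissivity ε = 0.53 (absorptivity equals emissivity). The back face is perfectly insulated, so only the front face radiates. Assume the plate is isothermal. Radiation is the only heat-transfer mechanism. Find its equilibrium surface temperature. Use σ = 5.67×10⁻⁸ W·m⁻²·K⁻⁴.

T ≈ 284 K

At equilibrium, absorbed power = emitted power.
Absorbing cross-section = A = 7.960 m²; emitting surface = A = 7.960 m² (ratio 1).
εS·A_cross = εσ·A_surf·T⁴  ⇒  T⁴ = S/(1σ)   (ε cancels).
T⁴ = 371/(1·5.67×10⁻⁸) = 6.543×10⁹ K⁴.
T = (6.543×10⁹)^(1/4).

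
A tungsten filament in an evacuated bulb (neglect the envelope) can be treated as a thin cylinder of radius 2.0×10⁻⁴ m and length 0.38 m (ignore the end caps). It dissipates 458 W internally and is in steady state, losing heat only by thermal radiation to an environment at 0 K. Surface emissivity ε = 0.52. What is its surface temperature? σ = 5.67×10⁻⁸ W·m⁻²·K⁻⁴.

T ≈ 2390 K

Steady state: internal power = radiated power, P = εσA T⁴.
Radiating area A = 2πrL = 4.775×10⁻⁴ m².
T⁴ = P/(εσA) = 458/(0.52·5.67×10⁻⁸·4.775×10⁻⁴) = 3.253×10¹³ K⁴.
T = (3.253×10¹³)^(1/4).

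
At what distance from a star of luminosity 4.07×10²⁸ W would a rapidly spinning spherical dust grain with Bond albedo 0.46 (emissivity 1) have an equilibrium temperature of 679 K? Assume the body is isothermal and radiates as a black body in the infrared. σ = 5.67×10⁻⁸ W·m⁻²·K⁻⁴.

For an isothermal black-emitting sphere, (1−a)S·πr² = σ·4πr²·T⁴ ⇒ S = 4σT⁴/(1−a).
S = 4·5.67×10⁻⁸·(679)⁴/0.540 = 89270 W/m².
Flux falls as S = L/(4πd²), so d = √(L/(4πS)) = √(4.07×10²⁸/(4π·89270)).

d ≈ 1.90×10¹¹ m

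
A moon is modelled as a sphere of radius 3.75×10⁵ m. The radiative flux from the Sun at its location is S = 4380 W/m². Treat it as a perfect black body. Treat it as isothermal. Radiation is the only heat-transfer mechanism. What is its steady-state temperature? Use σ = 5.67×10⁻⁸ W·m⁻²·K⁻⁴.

At equilibrium, absorbed power = emitted power.
Absorbing cross-section = πr² = 4.418×10¹¹ m²; emitting surface = 4πr² = 1.767×10¹² m² (ratio 4).
S·A_cross = εσ·A_surf·T⁴  ⇒  T⁴ = S/(4σ).
T⁴ = 1.00·4380/(4·5.67×10⁻⁸) = 1.931×10¹⁰ K⁴.
T = (1.931×10¹⁰)^(1/4).

T ≈ 373 K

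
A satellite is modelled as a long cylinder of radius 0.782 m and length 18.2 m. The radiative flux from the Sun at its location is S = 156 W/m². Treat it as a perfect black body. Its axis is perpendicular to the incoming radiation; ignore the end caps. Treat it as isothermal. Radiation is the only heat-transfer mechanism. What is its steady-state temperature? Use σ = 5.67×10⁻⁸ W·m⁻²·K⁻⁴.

T ≈ 172 K

At equilibrium, absorbed power = emitted power.
Absorbing cross-section = 2rL = 28.46 m²; emitting surface = 2πrL = 89.42 m² (ratio π).
S·A_cross = εσ·A_surf·T⁴  ⇒  T⁴ = S/(πσ).
T⁴ = 1.00·156/(π·5.67×10⁻⁸) = 8.758×10⁸ K⁴.
T = (8.758×10⁸)^(1/4).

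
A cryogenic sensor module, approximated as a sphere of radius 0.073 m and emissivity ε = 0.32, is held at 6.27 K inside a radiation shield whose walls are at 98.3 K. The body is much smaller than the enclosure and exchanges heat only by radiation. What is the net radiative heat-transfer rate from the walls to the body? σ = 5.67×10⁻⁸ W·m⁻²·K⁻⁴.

For a small grey body in a large enclosure: P_net = εσA(T_body⁴ − T_wall⁴).
A = 4πr² = 0.06697 m²; T_body⁴ − T_wall⁴ = 1546 − 9.337×10⁷ = -9.337×10⁷ K⁴.
|P_net| = 0.32·5.67×10⁻⁸·0.06697·9.337×10⁷.

P_net ≈ 0.113 W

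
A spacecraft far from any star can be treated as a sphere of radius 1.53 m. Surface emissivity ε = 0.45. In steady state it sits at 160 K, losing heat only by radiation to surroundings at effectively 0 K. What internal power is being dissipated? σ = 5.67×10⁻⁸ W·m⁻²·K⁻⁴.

Steady state: P = εσA T⁴.
A = 4πr² = 29.42 m²; T⁴ = (160)⁴ = 6.554×10⁸ K⁴.
P = 0.45 × 5.67×10⁻⁸ × 29.42 × 6.554×10⁸.

P ≈ 492 W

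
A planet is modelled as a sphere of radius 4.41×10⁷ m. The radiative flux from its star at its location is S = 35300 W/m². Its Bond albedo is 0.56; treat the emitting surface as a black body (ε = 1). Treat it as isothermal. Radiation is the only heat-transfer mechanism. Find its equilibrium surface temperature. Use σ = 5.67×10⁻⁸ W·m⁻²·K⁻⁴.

At equilibrium, absorbed power = emitted power.
Absorbing cross-section = πr² = 6.110×10¹⁵ m²; emitting surface = 4πr² = 2.444×10¹⁶ m² (ratio 4).
(1−a)S·A_cross = εσ·A_surf·T⁴  ⇒  T⁴ = (1−a)S/(4σ).
T⁴ = 0.440·35300/(4·5.67×10⁻⁸) = 6.848×10¹⁰ K⁴.
T = (6.848×10¹⁰)^(1/4).

T ≈ 512 K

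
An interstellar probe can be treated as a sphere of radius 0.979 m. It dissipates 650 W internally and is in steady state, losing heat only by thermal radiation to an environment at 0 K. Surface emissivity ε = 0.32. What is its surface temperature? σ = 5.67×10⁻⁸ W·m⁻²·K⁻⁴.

T ≈ 234 K

Steady state: internal power = radiated power, P = εσA T⁴.
Radiating area A = 4πr² = 12.04 m².
T⁴ = P/(εσA) = 650/(0.32·5.67×10⁻⁸·12.04) = 2.974×10⁹ K⁴.
T = (2.974×10⁹)^(1/4).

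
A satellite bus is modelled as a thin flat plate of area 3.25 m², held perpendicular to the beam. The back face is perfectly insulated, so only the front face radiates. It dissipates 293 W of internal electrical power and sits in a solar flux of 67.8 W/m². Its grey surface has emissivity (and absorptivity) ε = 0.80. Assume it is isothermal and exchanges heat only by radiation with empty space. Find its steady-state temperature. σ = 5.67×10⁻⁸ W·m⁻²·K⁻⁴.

At steady state, absorbed solar power + internal power = radiated power.
Absorbed: α·S·A_cross = 0.80·67.8·3.250 = 176.3 W (cross-section A).
Total input = 176.3 + 293 = 469.3 W.
Radiated: εσ·A_surf·T⁴ with A_surf = A = 3.250 m².
T⁴ = 469.3/(0.80·5.67×10⁻⁸·3.250) = 3.183×10⁹ K⁴.

T ≈ 238 K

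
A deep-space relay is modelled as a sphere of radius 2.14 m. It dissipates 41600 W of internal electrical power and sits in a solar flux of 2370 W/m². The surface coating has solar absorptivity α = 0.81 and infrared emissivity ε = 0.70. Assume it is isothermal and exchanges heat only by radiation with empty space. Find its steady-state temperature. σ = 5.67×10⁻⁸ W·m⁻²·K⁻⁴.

At steady state, absorbed solar power + internal power = radiated power.
Absorbed: α·S·A_cross = 0.81·2370·14.39 = 27620 W (cross-section πr²).
Total input = 27620 + 41600 = 69220 W.
Radiated: εσ·A_surf·T⁴ with A_surf = 4πr² = 57.55 m².
T⁴ = 69220/(0.70·5.67×10⁻⁸·57.55) = 3.030×10¹⁰ K⁴.

T ≈ 417 K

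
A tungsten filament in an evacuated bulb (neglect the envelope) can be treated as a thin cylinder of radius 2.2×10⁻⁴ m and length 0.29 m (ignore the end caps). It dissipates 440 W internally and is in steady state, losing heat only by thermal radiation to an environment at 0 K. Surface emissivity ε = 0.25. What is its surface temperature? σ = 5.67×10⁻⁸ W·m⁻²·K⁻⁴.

Steady state: internal power = radiated power, P = εσA T⁴.
Radiating area A = 2πrL = 4.009×10⁻⁴ m².
T⁴ = P/(εσA) = 440/(0.25·5.67×10⁻⁸·4.009×10⁻⁴) = 7.743×10¹³ K⁴.
T = (7.743×10¹³)^(1/4).

T ≈ 2970 K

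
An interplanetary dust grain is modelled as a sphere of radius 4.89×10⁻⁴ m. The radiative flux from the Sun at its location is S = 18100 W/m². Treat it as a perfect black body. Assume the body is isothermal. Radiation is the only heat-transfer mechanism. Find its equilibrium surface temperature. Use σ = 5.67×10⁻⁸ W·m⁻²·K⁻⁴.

T ≈ 532 K

At equilibrium, absorbed power = emitted power.
Absorbing cross-section = πr² = 7.512×10⁻⁷ m²; emitting surface = 4πr² = 3.005×10⁻⁶ m² (ratio 4).
S·A_cross = εσ·A_surf·T⁴  ⇒  T⁴ = S/(4σ).
T⁴ = 1.00·18100/(4·5.67×10⁻⁸) = 7.981×10¹⁰ K⁴.
T = (7.981×10¹⁰)^(1/4).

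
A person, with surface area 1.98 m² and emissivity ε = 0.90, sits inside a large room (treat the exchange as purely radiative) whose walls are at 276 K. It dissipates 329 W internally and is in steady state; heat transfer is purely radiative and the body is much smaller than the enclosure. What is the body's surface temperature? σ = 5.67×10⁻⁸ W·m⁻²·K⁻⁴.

T ≈ 309 K

For a small grey body in a large enclosure, net radiated power = εσA(T⁴ − T_w⁴).
Steady state: P = εσA(T⁴ − T_w⁴) with A = 1.98 m².
T⁴ = P/(εσA) + T_w⁴ = 329/(0.90·5.67×10⁻⁸·1.980) + (276)⁴
    = 3.256×10⁹ + 5.803×10⁹ = 9.059×10⁹ K⁴.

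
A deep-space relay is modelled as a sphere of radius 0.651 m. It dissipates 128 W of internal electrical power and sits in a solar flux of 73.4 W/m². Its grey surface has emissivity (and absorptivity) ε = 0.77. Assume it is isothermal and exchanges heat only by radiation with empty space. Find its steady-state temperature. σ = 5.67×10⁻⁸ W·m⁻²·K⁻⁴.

T ≈ 172 K

At steady state, absorbed solar power + internal power = radiated power.
Absorbed: α·S·A_cross = 0.77·73.4·1.331 = 75.25 W (cross-section πr²).
Total input = 75.25 + 128 = 203.2 W.
Radiated: εσ·A_surf·T⁴ with A_surf = 4πr² = 5.326 m².
T⁴ = 203.2/(0.77·5.67×10⁻⁸·5.326) = 8.741×10⁸ K⁴.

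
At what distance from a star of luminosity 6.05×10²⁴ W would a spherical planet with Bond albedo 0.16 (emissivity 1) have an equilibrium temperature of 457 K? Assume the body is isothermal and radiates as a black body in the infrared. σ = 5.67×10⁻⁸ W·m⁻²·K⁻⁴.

For an isothermal black-emitting sphere, (1−a)S·πr² = σ·4πr²·T⁴ ⇒ S = 4σT⁴/(1−a).
S = 4·5.67×10⁻⁸·(457)⁴/0.840 = 11780 W/m².
Flux falls as S = L/(4πd²), so d = √(L/(4πS)) = √(6.05×10²⁴/(4π·11780)).

d ≈ 6.39×10⁹ m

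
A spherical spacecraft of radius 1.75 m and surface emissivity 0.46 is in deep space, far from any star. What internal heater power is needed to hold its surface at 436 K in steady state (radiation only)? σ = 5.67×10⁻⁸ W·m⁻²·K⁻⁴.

P ≈ 36300 W

P = εσ·4πr²·T⁴.
4πr² = 38.48 m²; T⁴ = 3.614×10¹⁰ K⁴.
P = 0.46·5.67×10⁻⁸·38.48·3.614×10¹⁰.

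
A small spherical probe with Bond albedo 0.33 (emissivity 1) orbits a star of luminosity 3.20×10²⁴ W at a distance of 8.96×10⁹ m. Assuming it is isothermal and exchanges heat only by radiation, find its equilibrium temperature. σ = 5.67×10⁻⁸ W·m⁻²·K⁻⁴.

First find the stellar flux at distance d: S = L/(4πd²) = 3.20×10²⁴/(4π·(8.96×10⁹)²) = 3172 W/m².
For an isothermal sphere, absorbed (1−a)S·πr² = emitted σ·4πr²·T⁴, so T⁴ = (1−a)S/(4σ).
T⁴ = 0.670·3172/(4·5.67×10⁻⁸) = 9.370×10⁹ K⁴.

T ≈ 311 K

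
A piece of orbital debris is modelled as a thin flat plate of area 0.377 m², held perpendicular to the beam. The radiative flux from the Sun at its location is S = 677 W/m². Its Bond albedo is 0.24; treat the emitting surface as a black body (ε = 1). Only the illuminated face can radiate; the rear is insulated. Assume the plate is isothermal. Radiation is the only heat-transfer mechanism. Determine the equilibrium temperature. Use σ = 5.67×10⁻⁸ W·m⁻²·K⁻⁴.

T ≈ 309 K

At equilibrium, absorbed power = emitted power.
Absorbing cross-section = A = 0.3770 m²; emitting surface = A = 0.3770 m² (ratio 1).
(1−a)S·A_cross = εσ·A_surf·T⁴  ⇒  T⁴ = (1−a)S/(1σ).
T⁴ = 0.760·677/(1·5.67×10⁻⁸) = 9.074×10⁹ K⁴.
T = (9.074×10⁹)^(1/4).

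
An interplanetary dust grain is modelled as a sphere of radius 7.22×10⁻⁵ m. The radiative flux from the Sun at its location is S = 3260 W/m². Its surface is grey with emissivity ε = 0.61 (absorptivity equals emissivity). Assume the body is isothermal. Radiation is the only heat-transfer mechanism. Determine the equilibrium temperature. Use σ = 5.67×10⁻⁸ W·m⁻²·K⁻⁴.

At equilibrium, absorbed power = emitted power.
Absorbing cross-section = πr² = 1.638×10⁻⁸ m²; emitting surface = 4πr² = 6.551×10⁻⁸ m² (ratio 4).
εS·A_cross = εσ·A_surf·T⁴  ⇒  T⁴ = S/(4σ)   (ε cancels).
T⁴ = 3260/(4·5.67×10⁻⁸) = 1.437×10¹⁰ K⁴.
T = (1.437×10¹⁰)^(1/4).

T ≈ 346 K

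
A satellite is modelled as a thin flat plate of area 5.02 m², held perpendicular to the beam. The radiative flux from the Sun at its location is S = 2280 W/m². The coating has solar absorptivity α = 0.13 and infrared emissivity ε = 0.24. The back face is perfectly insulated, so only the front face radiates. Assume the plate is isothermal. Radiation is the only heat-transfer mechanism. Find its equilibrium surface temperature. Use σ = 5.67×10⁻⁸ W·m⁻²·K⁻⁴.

At equilibrium, absorbed power = emitted power.
Absorbing cross-section = A = 5.020 m²; emitting surface = A = 5.020 m² (ratio 1).
αS·A_cross = εσ·A_surf·T⁴  ⇒  T⁴ = αS/(ε·1σ).
T⁴ = 0.130·2280/(0.24·1·5.67×10⁻⁸) = 2.178×10¹⁰ K⁴.
T = (2.178×10¹⁰)^(1/4).

T ≈ 384 K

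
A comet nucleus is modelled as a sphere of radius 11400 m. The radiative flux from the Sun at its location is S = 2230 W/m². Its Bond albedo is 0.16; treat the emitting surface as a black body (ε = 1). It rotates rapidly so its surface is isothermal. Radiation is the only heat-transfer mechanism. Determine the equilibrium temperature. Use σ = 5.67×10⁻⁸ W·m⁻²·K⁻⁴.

T ≈ 301 K

At equilibrium, absorbed power = emitted power.
Absorbing cross-section = πr² = 4.083×10⁸ m²; emitting surface = 4πr² = 1.633×10⁹ m² (ratio 4).
(1−a)S·A_cross = εσ·A_surf·T⁴  ⇒  T⁴ = (1−a)S/(4σ).
T⁴ = 0.840·2230/(4·5.67×10⁻⁸) = 8.259×10⁹ K⁴.
T = (8.259×10⁹)^(1/4).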